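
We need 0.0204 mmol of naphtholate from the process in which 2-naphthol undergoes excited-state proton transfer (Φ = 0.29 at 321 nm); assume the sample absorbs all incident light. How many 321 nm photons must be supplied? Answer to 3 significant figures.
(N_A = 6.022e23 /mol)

Product: 0.0204 mmol = 2.04e-5 mol.
Photons that must be absorbed: 2.04e-5 / 0.29 = 7.034e-5 mol.
Photon count: 7.034e-5 × 6.022e23 = 4.24e19.

4.24e19 photons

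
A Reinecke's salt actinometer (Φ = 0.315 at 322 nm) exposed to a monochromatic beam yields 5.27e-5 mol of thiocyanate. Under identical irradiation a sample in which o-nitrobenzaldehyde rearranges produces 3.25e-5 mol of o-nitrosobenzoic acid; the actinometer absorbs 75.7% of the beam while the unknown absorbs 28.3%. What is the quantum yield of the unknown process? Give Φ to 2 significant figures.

Φ = 0.52

Photons absorbed by the actinometer: 5.27e-5 / 0.315 = 1.673e-4 mol.
Incident flux: 1.673e-4 / 0.757 = 2.210e-4 einstein.
Absorbed by unknown: 0.283 × 2.210e-4 = 6.254e-5 mol.
Φ(unknown) = 3.25e-5 / 6.254e-5 = 0.52.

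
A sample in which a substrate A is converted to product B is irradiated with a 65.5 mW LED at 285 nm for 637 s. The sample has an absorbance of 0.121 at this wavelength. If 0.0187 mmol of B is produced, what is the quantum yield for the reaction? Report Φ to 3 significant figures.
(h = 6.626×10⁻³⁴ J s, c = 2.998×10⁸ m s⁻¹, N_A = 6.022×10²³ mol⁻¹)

Product: 0.0187 mmol = 1.87×10⁻⁵ mol.
Photon energy at 285 nm: hc/λ = (6.626×10⁻³⁴)(2.998×10⁸)/(285×10⁻⁹) = 6.970×10⁻¹⁹ J.
Energy delivered: (65.5 mW)(637 s) = 41.72 J.
Photons incident: 41.72 / 6.970×10⁻¹⁹ = 5.986×10¹⁹, i.e. 5.986×10¹⁹/6.022×10²³ = 9.940×10⁻⁵ mol.
Fraction absorbed: 1 − 10^(−0.121) = 0.2432.
Photons absorbed: 0.2432 × 9.940×10⁻⁵ = 2.417×10⁻⁵ mol.
Φ = 1.87×10⁻⁵ mol / 2.417×10⁻⁵ mol photons = 0.774.

Φ = 0.774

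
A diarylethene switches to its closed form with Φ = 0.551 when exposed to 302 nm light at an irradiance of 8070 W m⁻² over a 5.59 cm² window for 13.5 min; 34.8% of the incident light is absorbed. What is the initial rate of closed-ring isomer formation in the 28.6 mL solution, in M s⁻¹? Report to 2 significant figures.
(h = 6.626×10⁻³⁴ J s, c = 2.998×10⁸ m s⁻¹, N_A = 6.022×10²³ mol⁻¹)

Photon energy at 302 nm: hc/λ = (6.626×10⁻³⁴)(2.998×10⁸)/(302×10⁻⁹) = 6.578×10⁻¹⁹ J.
Energy delivered: (8070 W m⁻²)(5.59×10⁻⁴ m²)(810 s) = 3654 J.
Photons incident: 3654 / 6.578×10⁻¹⁹ = 5.555×10²¹, i.e. 5.555×10²¹/6.022×10²³ = 0.009225 mol.
Photons absorbed: 0.348 × 0.009225 = 0.003210 mol.
Product formed: 0.551 × 0.003210 = 0.001769 mol.
Rate: 0.001769 mol / (810 s × 0.0286 L) = 7.6×10⁻⁵ M s⁻¹.

7.6×10⁻⁵ M s⁻¹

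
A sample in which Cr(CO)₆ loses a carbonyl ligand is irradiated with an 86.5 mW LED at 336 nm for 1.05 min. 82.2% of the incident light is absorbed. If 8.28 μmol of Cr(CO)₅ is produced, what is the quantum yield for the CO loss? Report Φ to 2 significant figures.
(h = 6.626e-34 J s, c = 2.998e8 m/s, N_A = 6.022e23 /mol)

Φ = 0.66

Product: 8.28 μmol = 8.28e-6 mol.
Photon energy at 336 nm: hc/λ = (6.626e-34)(2.998e8)/(336e-9) = 5.912e-19 J.
Energy delivered: (86.5 mW)(63 s) = 5.450 J.
Photons incident: 5.450 / 5.912e-19 = 9.219e18, i.e. 9.219e18/6.022e23 = 1.531e-5 mol.
Photons absorbed: 0.822 × 1.531e-5 = 1.258e-5 mol.
Φ = 8.28e-6 mol / 1.258e-5 mol photons = 0.66.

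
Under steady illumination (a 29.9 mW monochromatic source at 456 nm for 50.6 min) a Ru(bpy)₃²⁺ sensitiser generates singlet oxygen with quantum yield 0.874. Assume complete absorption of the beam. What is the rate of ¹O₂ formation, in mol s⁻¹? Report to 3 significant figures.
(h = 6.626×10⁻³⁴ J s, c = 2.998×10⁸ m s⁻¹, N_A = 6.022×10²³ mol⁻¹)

9.96×10⁻⁸ mol s⁻¹

Photon energy at 456 nm: hc/λ = (6.626×10⁻³⁴)(2.998×10⁸)/(456×10⁻⁹) = 4.356×10⁻¹⁹ J.
Energy delivered: (29.9 mW)(3036 s) = 90.78 J.
Photons incident: 90.78 / 4.356×10⁻¹⁹ = 2.084×10²⁰, i.e. 2.084×10²⁰/6.022×10²³ = 3.461×10⁻⁴ mol.
Product formed: 0.874 × 3.461×10⁻⁴ = 3.025×10⁻⁴ mol.
Rate: 3.025×10⁻⁴ / 3036 s = 9.96×10⁻⁸ mol s⁻¹.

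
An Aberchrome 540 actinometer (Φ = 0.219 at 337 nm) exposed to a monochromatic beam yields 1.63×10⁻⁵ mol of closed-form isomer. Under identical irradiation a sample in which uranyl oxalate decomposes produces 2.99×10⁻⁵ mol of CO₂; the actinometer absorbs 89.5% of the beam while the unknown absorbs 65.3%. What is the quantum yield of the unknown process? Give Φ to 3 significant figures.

Φ = 0.551

Photons absorbed by the actinometer: 1.63×10⁻⁵ / 0.219 = 7.443×10⁻⁵ mol.
Incident flux: 7.443×10⁻⁵ / 0.895 = 8.316×10⁻⁵ einstein.
Absorbed by unknown: 0.653 × 8.316×10⁻⁵ = 5.430×10⁻⁵ mol.
Φ(unknown) = 2.99×10⁻⁵ / 5.430×10⁻⁵ = 0.551.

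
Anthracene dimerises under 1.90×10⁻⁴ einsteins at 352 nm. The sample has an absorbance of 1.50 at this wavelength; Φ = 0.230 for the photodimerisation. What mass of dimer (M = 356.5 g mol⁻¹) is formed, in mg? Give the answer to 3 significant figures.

Fraction absorbed: 1 − 10^(−1.50) = 0.9684.
Photons absorbed: 0.9684 × 1.90×10⁻⁴ = 1.840×10⁻⁴ mol.
Product: Φ × n_abs = 0.230 × 1.840×10⁻⁴ = 4.232×10⁻⁵ mol.
Mass: 4.232×10⁻⁵ × 356.5 = 0.01509 g = 15.1 mg.

15.1 mg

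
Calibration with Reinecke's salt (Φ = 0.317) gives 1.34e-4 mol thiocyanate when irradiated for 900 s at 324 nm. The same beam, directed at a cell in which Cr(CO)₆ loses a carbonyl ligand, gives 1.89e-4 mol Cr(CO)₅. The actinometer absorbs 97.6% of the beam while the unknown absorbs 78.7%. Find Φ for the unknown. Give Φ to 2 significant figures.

Photons absorbed by the actinometer: 1.34e-4 / 0.317 = 4.227e-4 mol.
Incident flux: 4.227e-4 / 0.976 = 4.331e-4 einstein.
Absorbed by unknown: 0.787 × 4.331e-4 = 3.408e-4 mol.
Φ(unknown) = 1.89e-4 / 3.408e-4 = 0.55.

Φ = 0.55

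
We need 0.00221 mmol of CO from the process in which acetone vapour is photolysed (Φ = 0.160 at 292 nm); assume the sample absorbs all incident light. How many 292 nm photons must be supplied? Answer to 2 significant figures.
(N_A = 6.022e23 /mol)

8.3e18 photons

Product: 0.00221 mmol = 2.21e-6 mol.
Photons that must be absorbed: 2.21e-6 / 0.160 = 1.381e-5 mol.
Photon count: 1.381e-5 × 6.022e23 = 8.3e18.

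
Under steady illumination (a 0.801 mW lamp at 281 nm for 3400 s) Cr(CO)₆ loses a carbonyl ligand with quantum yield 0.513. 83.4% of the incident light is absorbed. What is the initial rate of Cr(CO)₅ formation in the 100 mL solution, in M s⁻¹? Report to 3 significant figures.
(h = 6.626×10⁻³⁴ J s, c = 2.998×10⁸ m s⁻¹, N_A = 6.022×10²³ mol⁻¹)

Photon energy at 281 nm: hc/λ = (6.626×10⁻³⁴)(2.998×10⁸)/(281×10⁻⁹) = 7.069×10⁻¹⁹ J.
Energy delivered: (0.801 mW)(3400 s) = 2.723 J.
Photons incident: 2.723 / 7.069×10⁻¹⁹ = 3.852×10¹⁸, i.e. 3.852×10¹⁸/6.022×10²³ = 6.397×10⁻⁶ mol.
Photons absorbed: 0.834 × 6.397×10⁻⁶ = 5.335×10⁻⁶ mol.
Product formed: 0.513 × 5.335×10⁻⁶ = 2.737×10⁻⁶ mol.
Rate: 2.737×10⁻⁶ mol / (3400 s × 0.1 L) = 8.05×10⁻⁹ M s⁻¹.

8.05×10⁻⁹ M s⁻¹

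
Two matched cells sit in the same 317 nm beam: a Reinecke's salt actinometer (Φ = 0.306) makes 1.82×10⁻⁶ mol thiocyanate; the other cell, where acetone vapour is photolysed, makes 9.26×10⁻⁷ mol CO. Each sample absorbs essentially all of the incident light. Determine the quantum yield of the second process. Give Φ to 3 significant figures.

Φ = 0.156

Photons absorbed by the actinometer: 1.82×10⁻⁶ / 0.306 = 5.948×10⁻⁶ mol.
Φ(unknown) = 9.26×10⁻⁷ / 5.948×10⁻⁶ = 0.156.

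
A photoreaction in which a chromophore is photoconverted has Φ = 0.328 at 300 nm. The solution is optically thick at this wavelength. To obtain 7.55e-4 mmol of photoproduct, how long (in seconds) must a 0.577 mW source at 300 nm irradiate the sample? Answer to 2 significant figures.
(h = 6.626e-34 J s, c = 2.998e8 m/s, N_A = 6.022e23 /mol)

t ≈ 1600 s

Product: 7.55e-4 mmol = 7.55e-7 mol.
Photons that must be absorbed: 7.55e-7 / 0.328 = 2.302e-6 mol.
Photon energy: hc/λ = 6.622e-19 J; per mole, 3.988e5 J mol⁻¹.
Energy required: 2.302e-6 × 3.988e5 = 0.9180 J.
Time: 0.9180 J / 0.000577 W = 1600 s.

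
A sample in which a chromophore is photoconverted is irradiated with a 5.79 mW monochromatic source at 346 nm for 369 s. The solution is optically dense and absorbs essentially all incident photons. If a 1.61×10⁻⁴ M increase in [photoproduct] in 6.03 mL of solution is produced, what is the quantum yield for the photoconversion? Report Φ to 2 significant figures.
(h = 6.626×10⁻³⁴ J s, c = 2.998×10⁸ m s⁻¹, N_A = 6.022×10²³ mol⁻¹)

Φ = 0.16

Product: (1.61×10⁻⁴ M)(0.00603 L) = 9.708×10⁻⁷ mol.
Photon energy at 346 nm: hc/λ = (6.626×10⁻³⁴)(2.998×10⁸)/(346×10⁻⁹) = 5.741×10⁻¹⁹ J.
Energy delivered: (5.79 mW)(369 s) = 2.137 J.
Photons incident: 2.137 / 5.741×10⁻¹⁹ = 3.722×10¹⁸, i.e. 3.722×10¹⁸/6.022×10²³ = 6.181×10⁻⁶ mol.
Φ = 9.708×10⁻⁷ mol / 6.181×10⁻⁶ mol photons = 0.16.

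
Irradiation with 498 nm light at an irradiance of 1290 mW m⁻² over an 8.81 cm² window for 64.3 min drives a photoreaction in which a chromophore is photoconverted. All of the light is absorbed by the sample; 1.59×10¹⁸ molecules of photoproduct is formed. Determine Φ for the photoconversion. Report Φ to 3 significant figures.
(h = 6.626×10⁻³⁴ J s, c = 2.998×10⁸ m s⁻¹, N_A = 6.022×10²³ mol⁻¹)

Φ = 0.145

Product: 1.59×10¹⁸ / 6.022×10²³ = 2.640×10⁻⁶ mol.
Photon energy at 498 nm: hc/λ = (6.626×10⁻³⁴)(2.998×10⁸)/(498×10⁻⁹) = 3.989×10⁻¹⁹ J.
Energy delivered: (1290 mW m⁻²)(8.81×10⁻⁴ m²)(3858 s) = 4.385 J.
Photons incident: 4.385 / 3.989×10⁻¹⁹ = 1.099×10¹⁹, i.e. 1.099×10¹⁹/6.022×10²³ = 1.825×10⁻⁵ mol.
Φ = 2.640×10⁻⁶ mol / 1.825×10⁻⁵ mol photons = 0.145.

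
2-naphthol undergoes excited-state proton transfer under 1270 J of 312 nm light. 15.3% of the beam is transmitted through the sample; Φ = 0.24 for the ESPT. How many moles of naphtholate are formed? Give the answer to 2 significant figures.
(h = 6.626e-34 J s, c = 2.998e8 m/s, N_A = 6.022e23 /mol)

6.7e-4 mol

Photon energy at 312 nm: hc/λ = (6.626e-34)(2.998e8)/(312e-9) = 6.367e-19 J.
Photons incident: 1270 / 6.367e-19 = 1.995e21, i.e. 1.995e21/6.022e23 = 0.003313 mol.
Fraction absorbed: 1 − 15.3/100 = 0.8470.
Photons absorbed: 0.8470 × 0.003313 = 0.002806 mol.
Product: Φ × n_abs = 0.24 × 0.002806 = 6.734e-4 mol.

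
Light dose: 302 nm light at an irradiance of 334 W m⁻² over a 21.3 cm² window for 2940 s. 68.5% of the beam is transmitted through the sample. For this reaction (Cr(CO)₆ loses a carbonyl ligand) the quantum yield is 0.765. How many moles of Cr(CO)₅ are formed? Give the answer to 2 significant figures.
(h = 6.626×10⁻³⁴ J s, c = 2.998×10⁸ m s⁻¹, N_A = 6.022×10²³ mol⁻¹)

0.0013 mol

Photon energy at 302 nm: hc/λ = (6.626×10⁻³⁴)(2.998×10⁸)/(302×10⁻⁹) = 6.578×10⁻¹⁹ J.
Energy delivered: (334 W m⁻²)(21.3×10⁻⁴ m²)(2940 s) = 2092 J.
Photons incident: 2092 / 6.578×10⁻¹⁹ = 3.180×10²¹, i.e. 3.180×10²¹/6.022×10²³ = 0.005281 mol.
Fraction absorbed: 1 − 68.5/100 = 0.3150.
Photons absorbed: 0.3150 × 0.005281 = 0.001664 mol.
Product: Φ × n_abs = 0.765 × 0.001664 = 0.001273 mol.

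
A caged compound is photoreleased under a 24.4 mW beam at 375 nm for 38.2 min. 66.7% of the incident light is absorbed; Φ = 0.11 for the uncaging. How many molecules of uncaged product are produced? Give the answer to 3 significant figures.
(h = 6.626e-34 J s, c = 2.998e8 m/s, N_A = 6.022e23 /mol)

Photon energy at 375 nm: hc/λ = (6.626e-34)(2.998e8)/(375e-9) = 5.297e-19 J.
Energy delivered: (24.4 mW)(2292 s) = 55.92 J.
Photons incident: 55.92 / 5.297e-19 = 1.056e20, i.e. 1.056e20/6.022e23 = 1.754e-4 mol.
Photons absorbed: 0.667 × 1.754e-4 = 1.170e-4 mol.
Product: Φ × n_abs = 0.11 × 1.170e-4 = 1.287e-5 mol.
As a count: 1.287e-5 × 6.022e23 = 7.75e18.

7.75e18 molecules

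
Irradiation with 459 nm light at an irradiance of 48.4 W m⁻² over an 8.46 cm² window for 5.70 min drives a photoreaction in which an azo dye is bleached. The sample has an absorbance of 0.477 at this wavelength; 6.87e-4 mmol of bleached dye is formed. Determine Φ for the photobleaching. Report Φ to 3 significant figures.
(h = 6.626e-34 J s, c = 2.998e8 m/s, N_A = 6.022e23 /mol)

Φ = 0.0192

Product: 6.87e-4 mmol = 6.87e-7 mol.
Photon energy at 459 nm: hc/λ = (6.626e-34)(2.998e8)/(459e-9) = 4.328e-19 J.
Energy delivered: (48.4 W m⁻²)(8.46e-4 m²)(342 s) = 14.00 J.
Photons incident: 14.00 / 4.328e-19 = 3.235e19, i.e. 3.235e19/6.022e23 = 5.372e-5 mol.
Fraction absorbed: 1 − 10^(−0.477) = 0.6666.
Photons absorbed: 0.6666 × 5.372e-5 = 3.581e-5 mol.
Φ = 6.87e-7 mol / 3.581e-5 mol photons = 0.0192.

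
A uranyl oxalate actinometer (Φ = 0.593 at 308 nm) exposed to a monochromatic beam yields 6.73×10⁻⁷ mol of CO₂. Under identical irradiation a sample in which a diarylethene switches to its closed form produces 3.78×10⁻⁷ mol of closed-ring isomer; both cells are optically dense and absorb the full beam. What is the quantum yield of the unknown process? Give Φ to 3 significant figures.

Photons absorbed by the actinometer: 6.73×10⁻⁷ / 0.593 = 1.135×10⁻⁶ mol.
Φ(unknown) = 3.78×10⁻⁷ / 1.135×10⁻⁶ = 0.333.

Φ = 0.333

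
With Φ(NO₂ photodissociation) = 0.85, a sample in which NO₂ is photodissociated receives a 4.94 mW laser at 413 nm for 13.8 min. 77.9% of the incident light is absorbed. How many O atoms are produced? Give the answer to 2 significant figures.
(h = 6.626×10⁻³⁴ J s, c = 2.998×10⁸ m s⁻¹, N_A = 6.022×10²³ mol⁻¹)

5.6×10¹⁸ atoms

Photon energy at 413 nm: hc/λ = (6.626×10⁻³⁴)(2.998×10⁸)/(413×10⁻⁹) = 4.810×10⁻¹⁹ J.
Energy delivered: (4.94 mW)(828 s) = 4.090 J.
Photons incident: 4.090 / 4.810×10⁻¹⁹ = 8.503×10¹⁸, i.e. 8.503×10¹⁸/6.022×10²³ = 1.412×10⁻⁵ mol.
Photons absorbed: 0.779 × 1.412×10⁻⁵ = 1.100×10⁻⁵ mol.
Product: Φ × n_abs = 0.85 × 1.100×10⁻⁵ = 9.350×10⁻⁶ mol.
As a count: 9.350×10⁻⁶ × 6.022×10²³ = 5.6×10¹⁸.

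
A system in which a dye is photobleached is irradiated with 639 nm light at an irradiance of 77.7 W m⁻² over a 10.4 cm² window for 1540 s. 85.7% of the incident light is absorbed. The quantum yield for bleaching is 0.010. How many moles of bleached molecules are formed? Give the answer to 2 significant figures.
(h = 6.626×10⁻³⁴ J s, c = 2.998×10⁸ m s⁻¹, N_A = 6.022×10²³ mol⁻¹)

5.7×10⁻⁶ mol

Photon energy at 639 nm: hc/λ = (6.626×10⁻³⁴)(2.998×10⁸)/(639×10⁻⁹) = 3.109×10⁻¹⁹ J.
Energy delivered: (77.7 W m⁻²)(10.4×10⁻⁴ m²)(1540 s) = 124.4 J.
Photons incident: 124.4 / 3.109×10⁻¹⁹ = 4.001×10²⁰, i.e. 4.001×10²⁰/6.022×10²³ = 6.644×10⁻⁴ mol.
Photons absorbed: 0.857 × 6.644×10⁻⁴ = 5.694×10⁻⁴ mol.
Product: Φ × n_abs = 0.010 × 5.694×10⁻⁴ = 5.694×10⁻⁶ mol.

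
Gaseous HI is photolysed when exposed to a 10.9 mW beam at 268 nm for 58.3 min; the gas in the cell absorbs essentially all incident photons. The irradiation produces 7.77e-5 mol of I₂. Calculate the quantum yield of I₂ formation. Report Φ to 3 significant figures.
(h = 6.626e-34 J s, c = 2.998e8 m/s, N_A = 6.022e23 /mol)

Φ = 0.910

Photon energy at 268 nm: hc/λ = (6.626e-34)(2.998e8)/(268e-9) = 7.412e-19 J.
Energy delivered: (10.9 mW)(3498 s) = 38.13 J.
Photons incident: 38.13 / 7.412e-19 = 5.144e19, i.e. 5.144e19/6.022e23 = 8.542e-5 mol.
Φ = 7.77e-5 mol / 8.542e-5 mol photons = 0.910.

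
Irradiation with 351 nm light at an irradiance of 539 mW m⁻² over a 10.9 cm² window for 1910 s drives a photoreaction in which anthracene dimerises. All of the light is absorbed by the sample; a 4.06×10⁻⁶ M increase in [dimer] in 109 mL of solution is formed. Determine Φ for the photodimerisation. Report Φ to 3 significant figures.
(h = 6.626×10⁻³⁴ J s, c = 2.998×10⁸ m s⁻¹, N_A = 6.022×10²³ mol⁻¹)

Φ = 0.134

Product: (4.06×10⁻⁶ M)(0.109 L) = 4.425×10⁻⁷ mol.
Photon energy at 351 nm: hc/λ = (6.626×10⁻³⁴)(2.998×10⁸)/(351×10⁻⁹) = 5.659×10⁻¹⁹ J.
Energy delivered: (539 mW m⁻²)(10.9×10⁻⁴ m²)(1910 s) = 1.122 J.
Photons incident: 1.122 / 5.659×10⁻¹⁹ = 1.983×10¹⁸, i.e. 1.983×10¹⁸/6.022×10²³ = 3.293×10⁻⁶ mol.
Φ = 4.425×10⁻⁷ mol / 3.293×10⁻⁶ mol photons = 0.134.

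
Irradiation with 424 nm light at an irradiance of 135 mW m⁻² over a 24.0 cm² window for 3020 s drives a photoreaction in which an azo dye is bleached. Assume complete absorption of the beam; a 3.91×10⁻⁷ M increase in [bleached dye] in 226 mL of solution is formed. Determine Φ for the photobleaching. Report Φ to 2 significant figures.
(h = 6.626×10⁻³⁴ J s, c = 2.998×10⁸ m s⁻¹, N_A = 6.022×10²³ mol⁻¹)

Φ = 0.025

Product: (3.91×10⁻⁷ M)(0.226 L) = 8.837×10⁻⁸ mol.
Photon energy at 424 nm: hc/λ = (6.626×10⁻³⁴)(2.998×10⁸)/(424×10⁻⁹) = 4.685×10⁻¹⁹ J.
Energy delivered: (135 mW m⁻²)(24.0×10⁻⁴ m²)(3020 s) = 0.9785 J.
Photons incident: 0.9785 / 4.685×10⁻¹⁹ = 2.089×10¹⁸, i.e. 2.089×10¹⁸/6.022×10²³ = 3.469×10⁻⁶ mol.
Φ = 8.837×10⁻⁸ mol / 3.469×10⁻⁶ mol photons = 0.025.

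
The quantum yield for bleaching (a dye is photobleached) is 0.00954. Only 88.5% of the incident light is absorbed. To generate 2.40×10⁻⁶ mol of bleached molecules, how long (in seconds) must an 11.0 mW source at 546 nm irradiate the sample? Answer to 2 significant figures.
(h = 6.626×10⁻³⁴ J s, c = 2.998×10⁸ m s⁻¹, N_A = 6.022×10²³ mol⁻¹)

Photons that must be absorbed: 2.40×10⁻⁶ / 0.00954 = 2.516×10⁻⁴ mol.
Incident photons needed: 2.516×10⁻⁴ / 0.885 = 2.843×10⁻⁴ mol.
Photon energy: hc/λ = 3.638×10⁻¹⁹ J; per mole, 2.191×10⁵ J mol⁻¹.
Energy required: 2.843×10⁻⁴ × 2.191×10⁵ = 62.29 J.
Time: 62.29 J / 0.011 W = 5700 s.

t ≈ 5700 s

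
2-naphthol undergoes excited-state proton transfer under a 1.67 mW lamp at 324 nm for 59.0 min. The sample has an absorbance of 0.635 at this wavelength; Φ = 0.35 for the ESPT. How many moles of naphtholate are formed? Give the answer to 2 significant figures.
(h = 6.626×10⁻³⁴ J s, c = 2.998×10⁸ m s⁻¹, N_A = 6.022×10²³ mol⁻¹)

4.3×10⁻⁶ mol

Photon energy at 324 nm: hc/λ = (6.626×10⁻³⁴)(2.998×10⁸)/(324×10⁻⁹) = 6.131×10⁻¹⁹ J.
Energy delivered: (1.67 mW)(3540 s) = 5.912 J.
Photons incident: 5.912 / 6.131×10⁻¹⁹ = 9.643×10¹⁸, i.e. 9.643×10¹⁸/6.022×10²³ = 1.601×10⁻⁵ mol.
Fraction absorbed: 1 − 10^(−0.635) = 0.7683.
Photons absorbed: 0.7683 × 1.601×10⁻⁵ = 1.230×10⁻⁵ mol.
Product: Φ × n_abs = 0.35 × 1.230×10⁻⁵ = 4.305×10⁻⁶ mol.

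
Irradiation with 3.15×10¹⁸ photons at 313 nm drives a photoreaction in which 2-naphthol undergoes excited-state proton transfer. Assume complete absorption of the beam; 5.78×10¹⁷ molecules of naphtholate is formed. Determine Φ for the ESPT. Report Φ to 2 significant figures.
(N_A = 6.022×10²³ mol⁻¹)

Product: 5.78×10¹⁷ / 6.022×10²³ = 9.598×10⁻⁷ mol.
Moles of photons: 3.15×10¹⁸ / 6.022×10²³ = 5.231×10⁻⁶ mol.
Φ = 9.598×10⁻⁷ mol / 5.231×10⁻⁶ mol photons = 0.18.

Φ = 0.18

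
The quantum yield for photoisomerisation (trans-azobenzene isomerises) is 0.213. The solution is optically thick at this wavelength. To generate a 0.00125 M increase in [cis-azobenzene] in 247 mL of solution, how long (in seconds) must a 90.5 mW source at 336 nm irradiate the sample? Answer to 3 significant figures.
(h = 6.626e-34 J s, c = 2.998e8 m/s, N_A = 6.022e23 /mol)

t ≈ 5700 s

Product: (0.00125 M)(0.247 L) = 3.088e-4 mol.
Photons that must be absorbed: 3.088e-4 / 0.213 = 0.001450 mol.
Photon energy: hc/λ = 5.912e-19 J; per mole, 3.560e5 J mol⁻¹.
Energy required: 0.001450 × 3.560e5 = 516.2 J.
Time: 516.2 J / 0.0905 W = 5700 s.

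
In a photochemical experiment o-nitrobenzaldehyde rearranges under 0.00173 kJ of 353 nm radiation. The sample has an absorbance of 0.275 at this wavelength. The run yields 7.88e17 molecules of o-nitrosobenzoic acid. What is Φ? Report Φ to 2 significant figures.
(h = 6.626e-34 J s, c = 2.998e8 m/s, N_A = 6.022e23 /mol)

Φ = 0.55

Product: 7.88e17 / 6.022e23 = 1.309e-6 mol.
Photon energy at 353 nm: hc/λ = (6.626e-34)(2.998e8)/(353e-9) = 5.627e-19 J.
Incident energy: 0.00173 kJ = 1.73 J.
Photons incident: 1.73 / 5.627e-19 = 3.074e18, i.e. 3.074e18/6.022e23 = 5.105e-6 mol.
Fraction absorbed: 1 − 10^(−0.275) = 0.4691.
Photons absorbed: 0.4691 × 5.105e-6 = 2.395e-6 mol.
Φ = 1.309e-6 mol / 2.395e-6 mol photons = 0.55.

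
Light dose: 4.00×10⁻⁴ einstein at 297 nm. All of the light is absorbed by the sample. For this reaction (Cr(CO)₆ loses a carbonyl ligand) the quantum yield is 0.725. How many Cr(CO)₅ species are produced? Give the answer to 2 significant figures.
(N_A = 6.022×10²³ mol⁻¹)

1.7×10²⁰ species

Product: Φ × n_abs = 0.725 × 4.00×10⁻⁴ = 2.900×10⁻⁴ mol.
As a count: 2.900×10⁻⁴ × 6.022×10²³ = 1.7×10²⁰.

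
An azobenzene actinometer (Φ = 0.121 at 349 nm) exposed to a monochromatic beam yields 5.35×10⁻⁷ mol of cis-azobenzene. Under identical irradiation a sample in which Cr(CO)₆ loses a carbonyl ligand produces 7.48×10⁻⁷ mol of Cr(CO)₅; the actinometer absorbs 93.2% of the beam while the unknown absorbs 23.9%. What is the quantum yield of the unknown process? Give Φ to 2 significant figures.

Φ = 0.66

Photons absorbed by the actinometer: 5.35×10⁻⁷ / 0.121 = 4.421×10⁻⁶ mol.
Incident flux: 4.421×10⁻⁶ / 0.932 = 4.744×10⁻⁶ einstein.
Absorbed by unknown: 0.239 × 4.744×10⁻⁶ = 1.134×10⁻⁶ mol.
Φ(unknown) = 7.48×10⁻⁷ / 1.134×10⁻⁶ = 0.66.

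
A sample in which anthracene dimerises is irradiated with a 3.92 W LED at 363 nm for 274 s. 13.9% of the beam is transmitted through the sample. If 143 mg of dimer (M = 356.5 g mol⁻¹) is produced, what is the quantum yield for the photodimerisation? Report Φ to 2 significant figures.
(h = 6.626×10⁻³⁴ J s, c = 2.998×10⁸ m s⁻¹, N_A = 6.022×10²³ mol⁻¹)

Φ = 0.14

Product: 143 mg / 356.5 g mol⁻¹ = 4.011×10⁻⁴ mol.
Photon energy at 363 nm: hc/λ = (6.626×10⁻³⁴)(2.998×10⁸)/(363×10⁻⁹) = 5.472×10⁻¹⁹ J.
Energy delivered: (3.92 W)(274 s) = 1074 J.
Photons incident: 1074 / 5.472×10⁻¹⁹ = 1.963×10²¹, i.e. 1.963×10²¹/6.022×10²³ = 0.003260 mol.
Fraction absorbed: 1 − 13.9/100 = 0.8610.
Photons absorbed: 0.8610 × 0.003260 = 0.002807 mol.
Φ = 4.011×10⁻⁴ mol / 0.002807 mol photons = 0.14.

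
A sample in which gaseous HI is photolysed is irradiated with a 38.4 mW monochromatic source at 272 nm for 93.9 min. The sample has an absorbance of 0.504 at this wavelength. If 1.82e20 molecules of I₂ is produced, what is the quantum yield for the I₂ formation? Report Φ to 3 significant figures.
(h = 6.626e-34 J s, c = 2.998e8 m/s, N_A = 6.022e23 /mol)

Φ = 0.895

Product: 1.82e20 / 6.022e23 = 3.022e-4 mol.
Photon energy at 272 nm: hc/λ = (6.626e-34)(2.998e8)/(272e-9) = 7.303e-19 J.
Energy delivered: (38.4 mW)(5634 s) = 216.3 J.
Photons incident: 216.3 / 7.303e-19 = 2.962e20, i.e. 2.962e20/6.022e23 = 4.919e-4 mol.
Fraction absorbed: 1 − 10^(−0.504) = 0.6867.
Photons absorbed: 0.6867 × 4.919e-4 = 3.378e-4 mol.
Φ = 3.022e-4 mol / 3.378e-4 mol photons = 0.895.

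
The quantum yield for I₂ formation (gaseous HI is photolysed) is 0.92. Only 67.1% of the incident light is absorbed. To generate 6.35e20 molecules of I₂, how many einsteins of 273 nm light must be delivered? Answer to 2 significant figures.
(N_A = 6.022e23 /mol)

Product: 6.35e20 / 6.022e23 = 0.001054 mol.
Photons that must be absorbed: 0.001054 / 0.92 = 0.001146 mol.
Incident photons needed: 0.001146 / 0.671 = 0.001708 mol.

0.0017 einstein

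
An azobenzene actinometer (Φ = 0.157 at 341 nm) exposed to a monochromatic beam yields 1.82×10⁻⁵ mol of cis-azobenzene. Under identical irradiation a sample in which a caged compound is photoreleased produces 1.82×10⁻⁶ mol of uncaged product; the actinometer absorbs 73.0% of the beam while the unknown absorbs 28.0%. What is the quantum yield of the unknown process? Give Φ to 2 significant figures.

Photons absorbed by the actinometer: 1.82×10⁻⁵ / 0.157 = 1.159×10⁻⁴ mol.
Incident flux: 1.159×10⁻⁴ / 0.730 = 1.588×10⁻⁴ einstein.
Absorbed by unknown: 0.280 × 1.588×10⁻⁴ = 4.446×10⁻⁵ mol.
Φ(unknown) = 1.82×10⁻⁶ / 4.446×10⁻⁵ = 0.041.

Φ = 0.041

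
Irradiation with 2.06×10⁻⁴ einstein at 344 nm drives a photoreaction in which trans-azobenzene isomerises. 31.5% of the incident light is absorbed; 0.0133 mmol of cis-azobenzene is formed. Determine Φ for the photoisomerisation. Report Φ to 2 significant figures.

Product: 0.0133 mmol = 1.33×10⁻⁵ mol.
Photons absorbed: 0.315 × 2.06×10⁻⁴ = 6.489×10⁻⁵ mol.
Φ = 1.33×10⁻⁵ mol / 6.489×10⁻⁵ mol photons = 0.20.

Φ = 0.20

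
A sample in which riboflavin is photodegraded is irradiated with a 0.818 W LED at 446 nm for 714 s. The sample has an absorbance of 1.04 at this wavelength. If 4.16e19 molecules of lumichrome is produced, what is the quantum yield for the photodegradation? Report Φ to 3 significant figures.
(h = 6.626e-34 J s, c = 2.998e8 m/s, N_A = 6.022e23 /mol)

Φ = 0.0349

Product: 4.16e19 / 6.022e23 = 6.908e-5 mol.
Photon energy at 446 nm: hc/λ = (6.626e-34)(2.998e8)/(446e-9) = 4.454e-19 J.
Energy delivered: (0.818 W)(714 s) = 584.1 J.
Photons incident: 584.1 / 4.454e-19 = 1.311e21, i.e. 1.311e21/6.022e23 = 0.002177 mol.
Fraction absorbed: 1 − 10^(−1.04) = 0.9088.
Photons absorbed: 0.9088 × 0.002177 = 0.001978 mol.
Φ = 6.908e-5 mol / 0.001978 mol photons = 0.0349.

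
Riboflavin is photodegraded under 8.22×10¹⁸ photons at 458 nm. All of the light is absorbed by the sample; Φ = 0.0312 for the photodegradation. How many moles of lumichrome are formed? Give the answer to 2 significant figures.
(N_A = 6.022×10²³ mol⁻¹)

4.3×10⁻⁷ mol

Moles of photons: 8.22×10¹⁸ / 6.022×10²³ = 1.365×10⁻⁵ mol.
Product: Φ × n_abs = 0.0312 × 1.365×10⁻⁵ = 4.259×10⁻⁷ mol.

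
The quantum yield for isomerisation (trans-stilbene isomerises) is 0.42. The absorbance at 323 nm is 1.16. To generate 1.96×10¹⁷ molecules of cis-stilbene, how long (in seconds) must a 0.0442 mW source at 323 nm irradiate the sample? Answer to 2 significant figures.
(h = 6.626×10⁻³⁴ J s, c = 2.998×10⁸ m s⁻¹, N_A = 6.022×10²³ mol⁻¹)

t ≈ 7000 s

Product: 1.96×10¹⁷ / 6.022×10²³ = 3.255×10⁻⁷ mol.
Photons that must be absorbed: 3.255×10⁻⁷ / 0.42 = 7.750×10⁻⁷ mol.
Fraction absorbed: 1 − 10^(−1.16) = 0.9308.
Incident photons needed: 7.750×10⁻⁷ / 0.9308 = 8.326×10⁻⁷ mol.
Photon energy: hc/λ = 6.150×10⁻¹⁹ J; per mole, 3.704×10⁵ J mol⁻¹.
Energy required: 8.326×10⁻⁷ × 3.704×10⁵ = 0.3084 J.
Time: 0.3084 J / 4.42e-05 W = 7000 s.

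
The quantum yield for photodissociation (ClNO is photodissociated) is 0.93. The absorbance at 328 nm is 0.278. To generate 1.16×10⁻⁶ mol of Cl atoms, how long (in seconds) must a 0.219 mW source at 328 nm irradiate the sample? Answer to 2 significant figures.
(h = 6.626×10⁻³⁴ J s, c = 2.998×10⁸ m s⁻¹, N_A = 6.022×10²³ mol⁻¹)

Photons that must be absorbed: 1.16×10⁻⁶ / 0.93 = 1.247×10⁻⁶ mol.
Fraction absorbed: 1 − 10^(−0.278) = 0.4728.
Incident photons needed: 1.247×10⁻⁶ / 0.4728 = 2.637×10⁻⁶ mol.
Photon energy: hc/λ = 6.056×10⁻¹⁹ J; per mole, 3.647×10⁵ J mol⁻¹.
Energy required: 2.637×10⁻⁶ × 3.647×10⁵ = 0.9617 J.
Time: 0.9617 J / 0.000219 W = 4400 s.

t ≈ 4400 s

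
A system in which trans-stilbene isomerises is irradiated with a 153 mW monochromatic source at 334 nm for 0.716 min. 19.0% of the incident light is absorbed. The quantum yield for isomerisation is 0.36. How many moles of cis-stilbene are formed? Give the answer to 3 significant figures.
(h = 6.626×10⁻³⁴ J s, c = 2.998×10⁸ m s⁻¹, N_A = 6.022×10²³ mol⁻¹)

Photon energy at 334 nm: hc/λ = (6.626×10⁻³⁴)(2.998×10⁸)/(334×10⁻⁹) = 5.948×10⁻¹⁹ J.
Energy delivered: (153 mW)(42.96 s) = 6.573 J.
Photons incident: 6.573 / 5.948×10⁻¹⁹ = 1.105×10¹⁹, i.e. 1.105×10¹⁹/6.022×10²³ = 1.835×10⁻⁵ mol.
Photons absorbed: 0.190 × 1.835×10⁻⁵ = 3.487×10⁻⁶ mol.
Product: Φ × n_abs = 0.36 × 3.487×10⁻⁶ = 1.255×10⁻⁶ mol.

1.26×10⁻⁶ mol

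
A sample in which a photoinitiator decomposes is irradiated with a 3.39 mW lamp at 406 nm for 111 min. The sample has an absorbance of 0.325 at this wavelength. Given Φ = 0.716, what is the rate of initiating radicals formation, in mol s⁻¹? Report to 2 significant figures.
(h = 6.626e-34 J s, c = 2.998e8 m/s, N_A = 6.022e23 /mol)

Photon energy at 406 nm: hc/λ = (6.626e-34)(2.998e8)/(406e-9) = 4.893e-19 J.
Energy delivered: (3.39 mW)(6660 s) = 22.58 J.
Photons incident: 22.58 / 4.893e-19 = 4.615e19, i.e. 4.615e19/6.022e23 = 7.664e-5 mol.
Fraction absorbed: 1 − 10^(−0.325) = 0.5268.
Photons absorbed: 0.5268 × 7.664e-5 = 4.037e-5 mol.
Product formed: 0.716 × 4.037e-5 = 2.890e-5 mol.
Rate: 2.890e-5 / 6660 s = 4.3e-9 mol s⁻¹.

4.3e-9 mol s⁻¹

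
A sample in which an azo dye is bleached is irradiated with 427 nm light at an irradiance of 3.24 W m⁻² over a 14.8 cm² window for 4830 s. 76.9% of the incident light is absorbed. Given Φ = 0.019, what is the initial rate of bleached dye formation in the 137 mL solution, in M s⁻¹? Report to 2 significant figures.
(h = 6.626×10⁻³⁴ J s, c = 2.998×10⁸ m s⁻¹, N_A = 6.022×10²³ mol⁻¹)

1.8×10⁻⁹ M s⁻¹

Photon energy at 427 nm: hc/λ = (6.626×10⁻³⁴)(2.998×10⁸)/(427×10⁻⁹) = 4.652×10⁻¹⁹ J.
Energy delivered: (3.24 W m⁻²)(14.8×10⁻⁴ m²)(4830 s) = 23.16 J.
Photons incident: 23.16 / 4.652×10⁻¹⁹ = 4.979×10¹⁹, i.e. 4.979×10¹⁹/6.022×10²³ = 8.268×10⁻⁵ mol.
Photons absorbed: 0.769 × 8.268×10⁻⁵ = 6.358×10⁻⁵ mol.
Product formed: 0.019 × 6.358×10⁻⁵ = 1.208×10⁻⁶ mol.
Rate: 1.208×10⁻⁶ mol / (4830 s × 0.137 L) = 1.8×10⁻⁹ M s⁻¹.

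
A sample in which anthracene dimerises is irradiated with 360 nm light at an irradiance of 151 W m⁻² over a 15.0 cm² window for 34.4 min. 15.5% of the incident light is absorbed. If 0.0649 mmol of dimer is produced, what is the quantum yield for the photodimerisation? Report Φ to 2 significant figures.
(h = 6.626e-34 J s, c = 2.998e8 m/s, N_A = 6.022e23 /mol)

Product: 0.0649 mmol = 6.49e-5 mol.
Photon energy at 360 nm: hc/λ = (6.626e-34)(2.998e8)/(360e-9) = 5.518e-19 J.
Energy delivered: (151 W m⁻²)(15.0e-4 m²)(2064 s) = 467.5 J.
Photons incident: 467.5 / 5.518e-19 = 8.472e20, i.e. 8.472e20/6.022e23 = 0.001407 mol.
Photons absorbed: 0.155 × 0.001407 = 2.181e-4 mol.
Φ = 6.49e-5 mol / 2.181e-4 mol photons = 0.30.

Φ = 0.30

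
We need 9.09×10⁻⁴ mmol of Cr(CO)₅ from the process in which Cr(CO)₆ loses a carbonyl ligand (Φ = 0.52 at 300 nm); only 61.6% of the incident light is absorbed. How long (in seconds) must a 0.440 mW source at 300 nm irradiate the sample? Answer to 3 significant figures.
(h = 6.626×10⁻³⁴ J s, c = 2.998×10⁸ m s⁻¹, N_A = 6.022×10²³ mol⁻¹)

t ≈ 2570 s

Product: 9.09×10⁻⁴ mmol = 9.09×10⁻⁷ mol.
Photons that must be absorbed: 9.09×10⁻⁷ / 0.52 = 1.748×10⁻⁶ mol.
Incident photons needed: 1.748×10⁻⁶ / 0.616 = 2.838×10⁻⁶ mol.
Photon energy: hc/λ = 6.622×10⁻¹⁹ J; per mole, 3.988×10⁵ J mol⁻¹.
Energy required: 2.838×10⁻⁶ × 3.988×10⁵ = 1.132 J.
Time: 1.132 J / 0.00044 W = 2570 s.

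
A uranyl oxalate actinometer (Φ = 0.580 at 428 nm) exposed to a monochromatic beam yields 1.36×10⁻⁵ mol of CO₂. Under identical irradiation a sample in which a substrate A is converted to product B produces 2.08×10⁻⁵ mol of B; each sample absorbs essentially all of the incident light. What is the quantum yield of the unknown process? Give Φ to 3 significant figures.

Photons absorbed by the actinometer: 1.36×10⁻⁵ / 0.580 = 2.345×10⁻⁵ mol.
Φ(unknown) = 2.08×10⁻⁵ / 2.345×10⁻⁵ = 0.887.

Φ = 0.887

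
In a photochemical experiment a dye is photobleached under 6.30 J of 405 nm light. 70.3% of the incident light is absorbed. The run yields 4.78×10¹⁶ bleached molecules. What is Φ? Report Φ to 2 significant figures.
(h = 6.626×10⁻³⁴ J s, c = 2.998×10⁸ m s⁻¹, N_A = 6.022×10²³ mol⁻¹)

Product: 4.78×10¹⁶ / 6.022×10²³ = 7.938×10⁻⁸ mol.
Photon energy at 405 nm: hc/λ = (6.626×10⁻³⁴)(2.998×10⁸)/(405×10⁻⁹) = 4.905×10⁻¹⁹ J.
Photons incident: 6.30 / 4.905×10⁻¹⁹ = 1.284×10¹⁹, i.e. 1.284×10¹⁹/6.022×10²³ = 2.132×10⁻⁵ mol.
Photons absorbed: 0.703 × 2.132×10⁻⁵ = 1.499×10⁻⁵ mol.
Φ = 7.938×10⁻⁸ mol / 1.499×10⁻⁵ mol photons = 0.0053.

Φ = 0.0053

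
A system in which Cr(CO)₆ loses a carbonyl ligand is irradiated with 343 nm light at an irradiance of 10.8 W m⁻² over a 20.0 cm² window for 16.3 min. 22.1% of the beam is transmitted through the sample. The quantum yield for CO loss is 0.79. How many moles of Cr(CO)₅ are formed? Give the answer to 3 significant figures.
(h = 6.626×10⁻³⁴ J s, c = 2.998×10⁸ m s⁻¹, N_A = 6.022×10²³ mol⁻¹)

3.73×10⁻⁵ mol

Photon energy at 343 nm: hc/λ = (6.626×10⁻³⁴)(2.998×10⁸)/(343×10⁻⁹) = 5.791×10⁻¹⁹ J.
Energy delivered: (10.8 W m⁻²)(20.0×10⁻⁴ m²)(978 s) = 21.12 J.
Photons incident: 21.12 / 5.791×10⁻¹⁹ = 3.647×10¹⁹, i.e. 3.647×10¹⁹/6.022×10²³ = 6.056×10⁻⁵ mol.
Fraction absorbed: 1 − 22.1/100 = 0.7790.
Photons absorbed: 0.7790 × 6.056×10⁻⁵ = 4.718×10⁻⁵ mol.
Product: Φ × n_abs = 0.79 × 4.718×10⁻⁵ = 3.727×10⁻⁵ mol.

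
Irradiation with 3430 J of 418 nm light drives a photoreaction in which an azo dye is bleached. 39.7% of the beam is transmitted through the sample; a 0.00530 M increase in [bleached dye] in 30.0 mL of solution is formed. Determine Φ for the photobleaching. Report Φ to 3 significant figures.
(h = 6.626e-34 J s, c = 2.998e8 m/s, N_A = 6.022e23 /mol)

Product: (0.00530 M)(0.03 L) = 1.590e-4 mol.
Photon energy at 418 nm: hc/λ = (6.626e-34)(2.998e8)/(418e-9) = 4.752e-19 J.
Photons incident: 3430 / 4.752e-19 = 7.218e21, i.e. 7.218e21/6.022e23 = 0.01199 mol.
Fraction absorbed: 1 − 39.7/100 = 0.6030.
Photons absorbed: 0.6030 × 0.01199 = 0.007230 mol.
Φ = 1.590e-4 mol / 0.007230 mol photons = 0.0220.

Φ = 0.0220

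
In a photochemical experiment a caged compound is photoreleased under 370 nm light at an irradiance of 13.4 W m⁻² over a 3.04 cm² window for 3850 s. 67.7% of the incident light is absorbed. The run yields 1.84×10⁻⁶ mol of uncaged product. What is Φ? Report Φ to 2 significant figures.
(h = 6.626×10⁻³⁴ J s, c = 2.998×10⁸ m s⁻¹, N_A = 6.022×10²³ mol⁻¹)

Φ = 0.056

Photon energy at 370 nm: hc/λ = (6.626×10⁻³⁴)(2.998×10⁸)/(370×10⁻⁹) = 5.369×10⁻¹⁹ J.
Energy delivered: (13.4 W m⁻²)(3.04×10⁻⁴ m²)(3850 s) = 15.68 J.
Photons incident: 15.68 / 5.369×10⁻¹⁹ = 2.920×10¹⁹, i.e. 2.920×10¹⁹/6.022×10²³ = 4.849×10⁻⁵ mol.
Photons absorbed: 0.677 × 4.849×10⁻⁵ = 3.283×10⁻⁵ mol.
Φ = 1.84×10⁻⁶ mol / 3.283×10⁻⁵ mol photons = 0.056.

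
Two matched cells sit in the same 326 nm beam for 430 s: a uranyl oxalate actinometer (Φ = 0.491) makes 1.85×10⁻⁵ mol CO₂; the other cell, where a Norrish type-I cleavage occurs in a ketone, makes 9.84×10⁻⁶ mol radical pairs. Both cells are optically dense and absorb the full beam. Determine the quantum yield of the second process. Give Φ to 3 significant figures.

Photons absorbed by the actinometer: 1.85×10⁻⁵ / 0.491 = 3.768×10⁻⁵ mol.
Φ(unknown) = 9.84×10⁻⁶ / 3.768×10⁻⁵ = 0.261.

Φ = 0.261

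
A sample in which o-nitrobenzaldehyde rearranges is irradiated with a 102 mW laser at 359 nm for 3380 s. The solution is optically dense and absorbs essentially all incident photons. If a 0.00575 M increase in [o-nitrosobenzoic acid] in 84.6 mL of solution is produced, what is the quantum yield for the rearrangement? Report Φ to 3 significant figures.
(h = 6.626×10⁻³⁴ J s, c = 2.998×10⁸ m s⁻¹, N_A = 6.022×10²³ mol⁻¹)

Φ = 0.470

Product: (0.00575 M)(0.0846 L) = 4.865×10⁻⁴ mol.
Photon energy at 359 nm: hc/λ = (6.626×10⁻³⁴)(2.998×10⁸)/(359×10⁻⁹) = 5.533×10⁻¹⁹ J.
Energy delivered: (102 mW)(3380 s) = 344.8 J.
Photons incident: 344.8 / 5.533×10⁻¹⁹ = 6.232×10²⁰, i.e. 6.232×10²⁰/6.022×10²³ = 0.001035 mol.
Φ = 4.865×10⁻⁴ mol / 0.001035 mol photons = 0.470.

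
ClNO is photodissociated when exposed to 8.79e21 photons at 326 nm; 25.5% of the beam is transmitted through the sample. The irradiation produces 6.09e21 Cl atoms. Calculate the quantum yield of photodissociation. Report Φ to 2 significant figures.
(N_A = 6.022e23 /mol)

Φ = 0.93

Product: 6.09e21 / 6.022e23 = 0.01011 mol.
Moles of photons: 8.79e21 / 6.022e23 = 0.01460 mol.
Fraction absorbed: 1 − 25.5/100 = 0.7450.
Photons absorbed: 0.7450 × 0.01460 = 0.01088 mol.
Φ = 0.01011 mol / 0.01088 mol photons = 0.93.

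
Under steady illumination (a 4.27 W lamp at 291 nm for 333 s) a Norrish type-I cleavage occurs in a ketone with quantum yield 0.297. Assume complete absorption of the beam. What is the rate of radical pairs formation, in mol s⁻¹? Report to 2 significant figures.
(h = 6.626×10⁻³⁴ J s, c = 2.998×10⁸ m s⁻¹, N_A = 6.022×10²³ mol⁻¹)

Photon energy at 291 nm: hc/λ = (6.626×10⁻³⁴)(2.998×10⁸)/(291×10⁻⁹) = 6.826×10⁻¹⁹ J.
Energy delivered: (4.27 W)(333 s) = 1422 J.
Photons incident: 1422 / 6.826×10⁻¹⁹ = 2.083×10²¹, i.e. 2.083×10²¹/6.022×10²³ = 0.003459 mol.
Product formed: 0.297 × 0.003459 = 0.001027 mol.
Rate: 0.001027 / 333 s = 3.1×10⁻⁶ mol s⁻¹.

3.1×10⁻⁶ mol s⁻¹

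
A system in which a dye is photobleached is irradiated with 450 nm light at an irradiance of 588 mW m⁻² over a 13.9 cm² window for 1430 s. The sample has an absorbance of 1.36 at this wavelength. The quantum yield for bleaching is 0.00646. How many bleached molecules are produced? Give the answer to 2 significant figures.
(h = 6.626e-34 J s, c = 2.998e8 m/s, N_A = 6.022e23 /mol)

1.6e16 bleached molecules

Photon energy at 450 nm: hc/λ = (6.626e-34)(2.998e8)/(450e-9) = 4.414e-19 J.
Energy delivered: (588 mW m⁻²)(13.9e-4 m²)(1430 s) = 1.169 J.
Photons incident: 1.169 / 4.414e-19 = 2.648e18, i.e. 2.648e18/6.022e23 = 4.397e-6 mol.
Fraction absorbed: 1 − 10^(−1.36) = 0.9563.
Photons absorbed: 0.9563 × 4.397e-6 = 4.205e-6 mol.
Product: Φ × n_abs = 0.00646 × 4.205e-6 = 2.716e-8 mol.
As a count: 2.716e-8 × 6.022e23 = 1.6e16.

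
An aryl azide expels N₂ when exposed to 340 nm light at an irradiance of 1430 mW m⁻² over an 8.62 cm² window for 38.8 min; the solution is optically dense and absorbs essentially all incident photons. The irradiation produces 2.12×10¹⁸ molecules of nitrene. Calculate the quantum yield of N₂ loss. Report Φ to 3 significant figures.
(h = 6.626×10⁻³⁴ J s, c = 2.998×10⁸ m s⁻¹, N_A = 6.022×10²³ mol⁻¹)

Product: 2.12×10¹⁸ / 6.022×10²³ = 3.520×10⁻⁶ mol.
Photon energy at 340 nm: hc/λ = (6.626×10⁻³⁴)(2.998×10⁸)/(340×10⁻⁹) = 5.843×10⁻¹⁹ J.
Energy delivered: (1430 mW m⁻²)(8.62×10⁻⁴ m²)(2328 s) = 2.870 J.
Photons incident: 2.870 / 5.843×10⁻¹⁹ = 4.912×10¹⁸, i.e. 4.912×10¹⁸/6.022×10²³ = 8.157×10⁻⁶ mol.
Φ = 3.520×10⁻⁶ mol / 8.157×10⁻⁶ mol photons = 0.432.

Φ = 0.432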